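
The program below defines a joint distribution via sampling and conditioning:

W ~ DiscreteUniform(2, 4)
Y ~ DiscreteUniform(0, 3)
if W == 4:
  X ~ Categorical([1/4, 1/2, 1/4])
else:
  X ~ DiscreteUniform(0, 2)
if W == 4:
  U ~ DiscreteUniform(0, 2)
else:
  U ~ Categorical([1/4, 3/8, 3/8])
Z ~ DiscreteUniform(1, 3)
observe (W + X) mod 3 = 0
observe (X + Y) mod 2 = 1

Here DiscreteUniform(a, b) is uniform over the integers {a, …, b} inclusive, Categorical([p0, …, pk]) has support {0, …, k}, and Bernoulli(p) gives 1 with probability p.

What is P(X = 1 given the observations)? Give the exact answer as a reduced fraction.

P(X = 1 | obs) = 4/11

Enumerate traces; 54 have nonzero weight after conditioning:
  (W=2, Y=0, X=1, U=0, Z=1) weight 1/432
  (W=2, Y=0, X=1, U=0, Z=2) weight 1/432
  (W=2, Y=0, X=1, U=0, Z=3) weight 1/432
  (W=2, Y=0, X=1, U=1, Z=1) weight 1/288
  (W=2, Y=0, X=1, U=1, Z=2) weight 1/288
  (W=2, Y=0, X=1, U=1, Z=3) weight 1/288
  (W=2, Y=0, X=1, U=2, Z=1) weight 1/288
  (W=2, Y=0, X=1, U=2, Z=2) weight 1/288
  (W=3, Y=1, X=0, U=0, Z=1) weight 1/432
  (W=4, Y=1, X=2, U=0, Z=1) weight 1/432
  … 44 more
Group by X:
  weight(X=0) = 1/18
  weight(X=1) = 1/18
  weight(X=2) = 1/24
Total weight = 1/18 + 1/18 + 1/24 = 11/72
P(X=0 | obs) = 1/18 / 11/72 = 4/11
P(X=1 | obs) = 1/18 / 11/72 = 4/11
P(X=2 | obs) = 1/24 / 11/72 = 3/11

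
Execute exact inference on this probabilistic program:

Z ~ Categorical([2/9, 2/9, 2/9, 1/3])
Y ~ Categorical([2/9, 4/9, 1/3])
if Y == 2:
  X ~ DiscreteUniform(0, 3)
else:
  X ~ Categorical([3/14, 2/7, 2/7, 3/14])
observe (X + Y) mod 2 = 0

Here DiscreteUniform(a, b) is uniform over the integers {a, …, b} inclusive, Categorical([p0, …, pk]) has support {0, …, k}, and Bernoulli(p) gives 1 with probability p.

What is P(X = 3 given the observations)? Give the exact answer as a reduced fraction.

Enumerate traces; 24 have nonzero weight after conditioning:
  (Z=0, Y=0, X=0) weight 2/189
  (Z=0, Y=0, X=2) weight 8/567
  (Z=0, Y=1, X=1) weight 16/567
  (Z=0, Y=1, X=3) weight 4/189
  (Z=0, Y=2, X=0) weight 1/54
  (Z=0, Y=2, X=2) weight 1/54
  (Z=1, Y=0, X=0) weight 2/189
  (Z=1, Y=0, X=2) weight 8/567
  … 16 more
Group by X:
  weight(X=0) = 11/84
  weight(X=1) = 8/63
  weight(X=2) = 37/252
  weight(X=3) = 2/21
Total weight = 11/84 + 8/63 + 37/252 + 2/21 = 1/2
P(X=0 | obs) = 11/84 / 1/2 = 11/42
P(X=1 | obs) = 8/63 / 1/2 = 16/63
P(X=2 | obs) = 37/252 / 1/2 = 37/126
P(X=3 | obs) = 2/21 / 1/2 = 4/21

P(X = 3 | obs) = 4/21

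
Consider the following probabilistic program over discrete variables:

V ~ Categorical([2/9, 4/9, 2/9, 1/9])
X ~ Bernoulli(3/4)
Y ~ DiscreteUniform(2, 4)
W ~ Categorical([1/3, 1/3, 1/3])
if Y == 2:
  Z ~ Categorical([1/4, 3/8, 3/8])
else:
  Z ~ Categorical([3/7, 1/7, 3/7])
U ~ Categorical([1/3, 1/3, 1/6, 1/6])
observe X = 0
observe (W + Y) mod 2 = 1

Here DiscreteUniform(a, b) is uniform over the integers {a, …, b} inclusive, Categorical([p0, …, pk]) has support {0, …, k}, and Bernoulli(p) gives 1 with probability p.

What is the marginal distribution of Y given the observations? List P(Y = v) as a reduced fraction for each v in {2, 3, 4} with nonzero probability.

Enumerate traces; 192 have nonzero weight after conditioning:
  (V=0, X=0, Y=2, W=1, Z=0, U=0) weight 1/1944
  (V=0, X=0, Y=2, W=1, Z=0, U=1) weight 1/1944
  (V=0, X=0, Y=2, W=1, Z=0, U=2) weight 1/3888
  (V=0, X=0, Y=2, W=1, Z=0, U=3) weight 1/3888
  (V=0, X=0, Y=2, W=1, Z=1, U=0) weight 1/1296
  (V=0, X=0, Y=2, W=1, Z=1, U=1) weight 1/1296
  (V=0, X=0, Y=2, W=1, Z=1, U=2) weight 1/2592
  (V=0, X=0, Y=2, W=1, Z=1, U=3) weight 1/2592
  (V=0, X=0, Y=3, W=0, Z=0, U=0) weight 1/1134
  (V=0, X=0, Y=4, W=1, Z=0, U=0) weight 1/1134
  … 182 more
Group by Y:
  weight(Y=2) = 1/36
  weight(Y=3) = 1/18
  weight(Y=4) = 1/36
Total weight = 1/36 + 1/18 + 1/36 = 1/9
P(Y=2 | obs) = 1/36 / 1/9 = 1/4
P(Y=3 | obs) = 1/18 / 1/9 = 1/2
P(Y=4 | obs) = 1/36 / 1/9 = 1/4

P(Y=2) = 1/4, P(Y=3) = 1/2, P(Y=4) = 1/4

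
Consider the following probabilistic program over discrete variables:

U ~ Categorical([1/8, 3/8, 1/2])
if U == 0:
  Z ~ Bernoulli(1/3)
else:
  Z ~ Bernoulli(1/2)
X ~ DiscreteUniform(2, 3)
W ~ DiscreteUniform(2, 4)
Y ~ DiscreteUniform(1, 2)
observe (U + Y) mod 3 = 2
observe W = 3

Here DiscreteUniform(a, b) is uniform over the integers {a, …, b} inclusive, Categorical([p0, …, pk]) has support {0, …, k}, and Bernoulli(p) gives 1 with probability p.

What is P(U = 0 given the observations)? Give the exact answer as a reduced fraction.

Enumerate traces; 8 have nonzero weight after conditioning:
  (U=0, Z=0, X=2, W=3, Y=2) weight 1/144
  (U=0, Z=0, X=3, W=3, Y=2) weight 1/144
  (U=0, Z=1, X=2, W=3, Y=2) weight 1/288
  (U=0, Z=1, X=3, W=3, Y=2) weight 1/288
  (U=1, Z=0, X=2, W=3, Y=1) weight 1/64
  (U=1, Z=0, X=3, W=3, Y=1) weight 1/64
  (U=1, Z=1, X=2, W=3, Y=1) weight 1/64
  (U=1, Z=1, X=3, W=3, Y=1) weight 1/64
Group by U:
  weight(U=0) = 1/48
  weight(U=1) = 1/16
Total weight = 1/48 + 1/16 = 1/12
P(U=0 | obs) = 1/48 / 1/12 = 1/4
P(U=1 | obs) = 1/16 / 1/12 = 3/4

P(U = 0 | obs) = 1/4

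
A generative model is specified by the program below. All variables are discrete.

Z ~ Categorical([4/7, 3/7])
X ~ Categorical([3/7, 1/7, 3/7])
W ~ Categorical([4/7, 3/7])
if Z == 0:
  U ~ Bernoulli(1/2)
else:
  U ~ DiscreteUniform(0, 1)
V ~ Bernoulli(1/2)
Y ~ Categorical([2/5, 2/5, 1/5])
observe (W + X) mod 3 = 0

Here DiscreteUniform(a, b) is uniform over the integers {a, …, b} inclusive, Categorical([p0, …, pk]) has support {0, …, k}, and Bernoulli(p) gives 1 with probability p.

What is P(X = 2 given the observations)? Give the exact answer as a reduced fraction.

Enumerate traces; 48 have nonzero weight after conditioning:
  (Z=0, X=0, W=0, U=0, V=0, Y=0) weight 24/1715
  (Z=0, X=0, W=0, U=0, V=0, Y=1) weight 24/1715
  (Z=0, X=0, W=0, U=0, V=0, Y=2) weight 12/1715
  (Z=0, X=0, W=0, U=0, V=1, Y=0) weight 24/1715
  (Z=0, X=0, W=0, U=0, V=1, Y=1) weight 24/1715
  (Z=0, X=0, W=0, U=0, V=1, Y=2) weight 12/1715
  (Z=0, X=0, W=0, U=1, V=0, Y=0) weight 24/1715
  (Z=0, X=0, W=0, U=1, V=0, Y=1) weight 24/1715
  (Z=0, X=2, W=1, U=0, V=0, Y=0) weight 18/1715
  … 39 more
Group by X:
  weight(X=0) = 12/49
  weight(X=2) = 9/49
Total weight = 12/49 + 9/49 = 3/7
P(X=0 | obs) = 12/49 / 3/7 = 4/7
P(X=2 | obs) = 9/49 / 3/7 = 3/7

P(X = 2 | obs) = 3/7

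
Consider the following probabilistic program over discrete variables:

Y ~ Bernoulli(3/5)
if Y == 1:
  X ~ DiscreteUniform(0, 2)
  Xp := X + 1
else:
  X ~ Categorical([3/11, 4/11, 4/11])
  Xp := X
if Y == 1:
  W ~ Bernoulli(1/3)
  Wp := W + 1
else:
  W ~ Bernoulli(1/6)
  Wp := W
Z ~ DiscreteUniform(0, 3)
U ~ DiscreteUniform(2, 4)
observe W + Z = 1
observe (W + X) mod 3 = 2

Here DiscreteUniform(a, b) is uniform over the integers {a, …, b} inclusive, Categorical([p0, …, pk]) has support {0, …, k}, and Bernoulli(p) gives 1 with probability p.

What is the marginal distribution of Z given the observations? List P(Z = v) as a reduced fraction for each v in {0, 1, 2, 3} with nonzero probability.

Enumerate traces; 12 have nonzero weight after conditioning:
  (Y=0, X=1, W=1, Z=0, U=2) weight 1/495
  (Y=0, X=1, W=1, Z=0, U=3) weight 1/495
  (Y=0, X=1, W=1, Z=0, U=4) weight 1/495
  (Y=0, X=2, W=0, Z=1, U=2) weight 1/99
  (Y=0, X=2, W=0, Z=1, U=3) weight 1/99
  (Y=0, X=2, W=0, Z=1, U=4) weight 1/99
  (Y=1, X=1, W=1, Z=0, U=2) weight 1/180
  (Y=1, X=1, W=1, Z=0, U=3) weight 1/180
  … 4 more
Group by Z:
  weight(Z=0) = 1/44
  weight(Z=1) = 7/110
Total weight = 1/44 + 7/110 = 19/220
P(Z=0 | obs) = 1/44 / 19/220 = 5/19
P(Z=1 | obs) = 7/110 / 19/220 = 14/19

P(Z=0) = 5/19, P(Z=1) = 14/19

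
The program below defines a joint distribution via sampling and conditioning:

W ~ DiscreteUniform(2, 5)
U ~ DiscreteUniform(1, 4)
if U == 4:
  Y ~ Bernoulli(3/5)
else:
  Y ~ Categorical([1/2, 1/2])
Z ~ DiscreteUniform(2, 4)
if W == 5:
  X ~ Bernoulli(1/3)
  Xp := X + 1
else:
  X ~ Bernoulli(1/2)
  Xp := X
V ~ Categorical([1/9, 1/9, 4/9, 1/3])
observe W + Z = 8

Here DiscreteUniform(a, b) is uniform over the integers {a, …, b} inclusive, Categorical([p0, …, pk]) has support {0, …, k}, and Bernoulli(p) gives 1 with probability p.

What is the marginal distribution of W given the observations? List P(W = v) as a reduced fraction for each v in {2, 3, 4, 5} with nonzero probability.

Enumerate traces; 128 have nonzero weight after conditioning:
  (W=4, U=1, Y=0, Z=4, X=0, V=0) weight 1/1728
  (W=4, U=1, Y=0, Z=4, X=0, V=1) weight 1/1728
  (W=4, U=1, Y=0, Z=4, X=0, V=2) weight 1/432
  (W=4, U=1, Y=0, Z=4, X=0, V=3) weight 1/576
  (W=4, U=1, Y=0, Z=4, X=1, V=0) weight 1/1728
  (W=4, U=1, Y=0, Z=4, X=1, V=1) weight 1/1728
  (W=4, U=1, Y=0, Z=4, X=1, V=2) weight 1/432
  (W=4, U=1, Y=0, Z=4, X=1, V=3) weight 1/576
  (W=5, U=1, Y=0, Z=3, X=0, V=0) weight 1/1296
  … 119 more
Group by W:
  weight(W=4) = 1/12
  weight(W=5) = 1/12
Total weight = 1/12 + 1/12 = 1/6
P(W=4 | obs) = 1/12 / 1/6 = 1/2
P(W=5 | obs) = 1/12 / 1/6 = 1/2

P(W=4) = 1/2, P(W=5) = 1/2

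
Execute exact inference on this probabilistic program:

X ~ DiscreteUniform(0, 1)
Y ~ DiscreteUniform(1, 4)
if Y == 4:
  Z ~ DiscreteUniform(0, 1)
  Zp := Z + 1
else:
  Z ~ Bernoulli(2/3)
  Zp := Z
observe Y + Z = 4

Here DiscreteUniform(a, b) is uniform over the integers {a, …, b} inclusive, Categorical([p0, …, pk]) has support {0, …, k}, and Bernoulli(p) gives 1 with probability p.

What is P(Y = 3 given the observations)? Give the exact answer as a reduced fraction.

P(Y = 3 | obs) = 4/7

Enumerate traces; 4 have nonzero weight after conditioning:
  (X=0, Y=3, Z=1) weight 1/12
  (X=0, Y=4, Z=0) weight 1/16
  (X=1, Y=3, Z=1) weight 1/12
  (X=1, Y=4, Z=0) weight 1/16
Group by Y:
  weight(Y=3) = 1/6
  weight(Y=4) = 1/8
Total weight = 1/6 + 1/8 = 7/24
P(Y=3 | obs) = 1/6 / 7/24 = 4/7
P(Y=4 | obs) = 1/8 / 7/24 = 3/7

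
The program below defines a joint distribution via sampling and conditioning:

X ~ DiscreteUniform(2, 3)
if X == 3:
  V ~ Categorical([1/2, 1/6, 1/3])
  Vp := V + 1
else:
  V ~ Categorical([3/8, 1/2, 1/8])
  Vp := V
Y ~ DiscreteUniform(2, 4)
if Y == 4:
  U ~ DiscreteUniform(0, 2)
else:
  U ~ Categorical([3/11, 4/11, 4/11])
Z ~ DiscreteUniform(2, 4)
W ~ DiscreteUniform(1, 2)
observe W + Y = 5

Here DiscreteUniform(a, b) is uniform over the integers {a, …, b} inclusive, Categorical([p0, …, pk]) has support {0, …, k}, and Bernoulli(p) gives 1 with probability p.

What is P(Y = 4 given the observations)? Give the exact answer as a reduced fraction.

Enumerate traces; 108 have nonzero weight after conditioning:
  (X=2, V=0, Y=3, U=0, Z=2, W=2) weight 1/352
  (X=2, V=0, Y=3, U=0, Z=3, W=2) weight 1/352
  (X=2, V=0, Y=3, U=0, Z=4, W=2) weight 1/352
  (X=2, V=0, Y=3, U=1, Z=2, W=2) weight 1/264
  (X=2, V=0, Y=3, U=1, Z=3, W=2) weight 1/264
  (X=2, V=0, Y=3, U=1, Z=4, W=2) weight 1/264
  (X=2, V=0, Y=3, U=2, Z=2, W=2) weight 1/264
  (X=2, V=0, Y=3, U=2, Z=3, W=2) weight 1/264
  (X=2, V=0, Y=4, U=0, Z=2, W=1) weight 1/288
  … 99 more
Group by Y:
  weight(Y=3) = 1/6
  weight(Y=4) = 1/6
Total weight = 1/6 + 1/6 = 1/3
P(Y=3 | obs) = 1/6 / 1/3 = 1/2
P(Y=4 | obs) = 1/6 / 1/3 = 1/2

P(Y = 4 | obs) = 1/2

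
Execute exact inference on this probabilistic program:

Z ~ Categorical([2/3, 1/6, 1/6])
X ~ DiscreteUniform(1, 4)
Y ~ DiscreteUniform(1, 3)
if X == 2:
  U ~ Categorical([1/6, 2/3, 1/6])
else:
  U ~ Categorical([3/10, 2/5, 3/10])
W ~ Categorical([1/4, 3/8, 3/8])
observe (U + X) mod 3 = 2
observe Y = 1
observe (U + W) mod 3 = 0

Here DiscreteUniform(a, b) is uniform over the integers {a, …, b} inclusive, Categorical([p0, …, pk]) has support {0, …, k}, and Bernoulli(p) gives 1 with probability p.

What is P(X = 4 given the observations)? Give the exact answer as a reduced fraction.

P(X = 4 | obs) = 36/109

Enumerate traces; 12 have nonzero weight after conditioning:
  (Z=0, X=1, Y=1, U=1, W=2) weight 1/120
  (Z=0, X=2, Y=1, U=0, W=0) weight 1/432
  (Z=0, X=3, Y=1, U=2, W=1) weight 1/160
  (Z=0, X=4, Y=1, U=1, W=2) weight 1/120
  (Z=1, X=1, Y=1, U=1, W=2) weight 1/480
  (Z=1, X=2, Y=1, U=0, W=0) weight 1/1728
  (Z=1, X=3, Y=1, U=2, W=1) weight 1/640
  (Z=1, X=4, Y=1, U=1, W=2) weight 1/480
  … 4 more
Group by X:
  weight(X=1) = 1/80
  weight(X=2) = 1/288
  weight(X=3) = 3/320
  weight(X=4) = 1/80
Total weight = 1/80 + 1/288 + 3/320 + 1/80 = 109/2880
P(X=1 | obs) = 1/80 / 109/2880 = 36/109
P(X=2 | obs) = 1/288 / 109/2880 = 10/109
P(X=3 | obs) = 3/320 / 109/2880 = 27/109
P(X=4 | obs) = 1/80 / 109/2880 = 36/109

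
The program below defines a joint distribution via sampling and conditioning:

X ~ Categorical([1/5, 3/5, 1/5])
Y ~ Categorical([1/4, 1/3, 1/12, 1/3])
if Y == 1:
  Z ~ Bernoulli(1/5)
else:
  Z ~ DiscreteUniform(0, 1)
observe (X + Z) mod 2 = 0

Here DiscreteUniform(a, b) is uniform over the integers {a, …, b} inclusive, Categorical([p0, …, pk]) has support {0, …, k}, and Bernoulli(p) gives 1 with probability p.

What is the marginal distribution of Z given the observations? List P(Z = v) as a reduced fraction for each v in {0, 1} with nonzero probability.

Enumerate traces; 12 have nonzero weight after conditioning:
  (X=0, Y=0, Z=0) weight 1/40
  (X=0, Y=1, Z=0) weight 4/75
  (X=0, Y=2, Z=0) weight 1/120
  (X=0, Y=3, Z=0) weight 1/30
  (X=1, Y=0, Z=1) weight 3/40
  (X=1, Y=1, Z=1) weight 1/25
  (X=1, Y=2, Z=1) weight 1/40
  (X=1, Y=3, Z=1) weight 1/10
  … 4 more
Group by Z:
  weight(Z=0) = 6/25
  weight(Z=1) = 6/25
Total weight = 6/25 + 6/25 = 12/25
P(Z=0 | obs) = 6/25 / 12/25 = 1/2
P(Z=1 | obs) = 6/25 / 12/25 = 1/2

P(Z=0) = 1/2, P(Z=1) = 1/2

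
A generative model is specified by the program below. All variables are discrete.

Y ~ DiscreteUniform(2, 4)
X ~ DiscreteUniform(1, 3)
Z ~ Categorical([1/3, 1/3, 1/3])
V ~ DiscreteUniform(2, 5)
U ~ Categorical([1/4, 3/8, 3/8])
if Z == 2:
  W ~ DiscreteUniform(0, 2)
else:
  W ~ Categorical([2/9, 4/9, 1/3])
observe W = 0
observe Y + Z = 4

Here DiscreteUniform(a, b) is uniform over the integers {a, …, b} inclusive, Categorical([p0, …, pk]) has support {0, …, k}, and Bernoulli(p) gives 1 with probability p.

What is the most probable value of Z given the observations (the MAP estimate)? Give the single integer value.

argmax_v P(Z = v | obs) = 2

Enumerate traces; 108 have nonzero weight after conditioning:
  (Y=2, X=1, Z=2, V=2, U=0, W=0) weight 1/1296
  (Y=2, X=1, Z=2, V=2, U=1, W=0) weight 1/864
  (Y=2, X=1, Z=2, V=2, U=2, W=0) weight 1/864
  (Y=2, X=1, Z=2, V=3, U=0, W=0) weight 1/1296
  (Y=2, X=1, Z=2, V=3, U=1, W=0) weight 1/864
  (Y=2, X=1, Z=2, V=3, U=2, W=0) weight 1/864
  (Y=2, X=1, Z=2, V=4, U=0, W=0) weight 1/1296
  (Y=2, X=1, Z=2, V=4, U=1, W=0) weight 1/864
  (Y=3, X=1, Z=1, V=2, U=0, W=0) weight 1/1944
  (Y=4, X=1, Z=0, V=2, U=0, W=0) weight 1/1944
  … 98 more
Group by Z:
  weight(Z=0) = 2/81
  weight(Z=1) = 2/81
  weight(Z=2) = 1/27
Total weight = 2/81 + 2/81 + 1/27 = 7/81
P(Z=0 | obs) = 2/81 / 7/81 = 2/7
P(Z=1 | obs) = 2/81 / 7/81 = 2/7
P(Z=2 | obs) = 1/27 / 7/81 = 3/7
argmax = 2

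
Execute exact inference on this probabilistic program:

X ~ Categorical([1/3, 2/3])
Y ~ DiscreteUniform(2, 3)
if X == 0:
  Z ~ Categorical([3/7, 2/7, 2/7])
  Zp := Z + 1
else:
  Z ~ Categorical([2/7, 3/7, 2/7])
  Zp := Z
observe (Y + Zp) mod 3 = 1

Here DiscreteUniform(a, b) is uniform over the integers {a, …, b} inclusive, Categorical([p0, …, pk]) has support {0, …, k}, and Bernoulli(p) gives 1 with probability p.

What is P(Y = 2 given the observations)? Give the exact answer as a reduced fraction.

Enumerate traces; 4 have nonzero weight after conditioning:
  (X=0, Y=2, Z=1) weight 1/21
  (X=0, Y=3, Z=0) weight 1/14
  (X=1, Y=2, Z=2) weight 2/21
  (X=1, Y=3, Z=1) weight 1/7
Group by Y:
  weight(Y=2) = 1/7
  weight(Y=3) = 3/14
Total weight = 1/7 + 3/14 = 5/14
P(Y=2 | obs) = 1/7 / 5/14 = 2/5
P(Y=3 | obs) = 3/14 / 5/14 = 3/5

P(Y = 2 | obs) = 2/5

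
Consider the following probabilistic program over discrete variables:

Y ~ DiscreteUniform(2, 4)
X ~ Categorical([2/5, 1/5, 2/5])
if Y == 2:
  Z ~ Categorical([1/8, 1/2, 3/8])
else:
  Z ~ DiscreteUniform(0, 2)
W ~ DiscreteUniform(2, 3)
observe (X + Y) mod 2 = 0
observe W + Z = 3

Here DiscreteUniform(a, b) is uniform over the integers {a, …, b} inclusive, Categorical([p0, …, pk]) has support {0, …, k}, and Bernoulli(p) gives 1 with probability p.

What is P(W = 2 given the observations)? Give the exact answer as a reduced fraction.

Enumerate traces; 10 have nonzero weight after conditioning:
  (Y=2, X=0, Z=0, W=3) weight 1/120
  (Y=2, X=0, Z=1, W=2) weight 1/30
  (Y=2, X=2, Z=0, W=3) weight 1/120
  (Y=2, X=2, Z=1, W=2) weight 1/30
  (Y=3, X=1, Z=0, W=3) weight 1/90
  (Y=3, X=1, Z=1, W=2) weight 1/90
  (Y=4, X=0, Z=0, W=3) weight 1/45
  (Y=4, X=0, Z=1, W=2) weight 1/45
  … 2 more
Group by W:
  weight(W=2) = 11/90
  weight(W=3) = 13/180
Total weight = 11/90 + 13/180 = 7/36
P(W=2 | obs) = 11/90 / 7/36 = 22/35
P(W=3 | obs) = 13/180 / 7/36 = 13/35

P(W = 2 | obs) = 22/35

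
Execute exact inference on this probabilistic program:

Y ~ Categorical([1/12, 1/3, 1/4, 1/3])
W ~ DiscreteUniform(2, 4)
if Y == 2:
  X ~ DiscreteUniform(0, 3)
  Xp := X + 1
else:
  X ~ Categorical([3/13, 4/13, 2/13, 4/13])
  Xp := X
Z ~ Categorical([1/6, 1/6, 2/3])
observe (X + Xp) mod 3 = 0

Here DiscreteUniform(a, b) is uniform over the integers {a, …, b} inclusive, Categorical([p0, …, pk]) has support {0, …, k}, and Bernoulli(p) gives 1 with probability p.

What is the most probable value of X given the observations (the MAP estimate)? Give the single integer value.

Enumerate traces; 63 have nonzero weight after conditioning:
  (Y=0, W=2, X=0, Z=0) weight 1/936
  (Y=0, W=2, X=0, Z=1) weight 1/936
  (Y=0, W=2, X=0, Z=2) weight 1/234
  (Y=0, W=2, X=3, Z=0) weight 1/702
  (Y=0, W=2, X=3, Z=1) weight 1/702
  (Y=0, W=2, X=3, Z=2) weight 2/351
  (Y=0, W=3, X=0, Z=0) weight 1/936
  (Y=0, W=3, X=0, Z=1) weight 1/936
  (Y=2, W=2, X=1, Z=0) weight 1/288
  … 54 more
Group by X:
  weight(X=0) = 9/52
  weight(X=1) = 1/16
  weight(X=3) = 3/13
Total weight = 9/52 + 1/16 + 3/13 = 97/208
P(X=0 | obs) = 9/52 / 97/208 = 36/97
P(X=1 | obs) = 1/16 / 97/208 = 13/97
P(X=3 | obs) = 3/13 / 97/208 = 48/97
argmax = 3

argmax_v P(X = v | obs) = 3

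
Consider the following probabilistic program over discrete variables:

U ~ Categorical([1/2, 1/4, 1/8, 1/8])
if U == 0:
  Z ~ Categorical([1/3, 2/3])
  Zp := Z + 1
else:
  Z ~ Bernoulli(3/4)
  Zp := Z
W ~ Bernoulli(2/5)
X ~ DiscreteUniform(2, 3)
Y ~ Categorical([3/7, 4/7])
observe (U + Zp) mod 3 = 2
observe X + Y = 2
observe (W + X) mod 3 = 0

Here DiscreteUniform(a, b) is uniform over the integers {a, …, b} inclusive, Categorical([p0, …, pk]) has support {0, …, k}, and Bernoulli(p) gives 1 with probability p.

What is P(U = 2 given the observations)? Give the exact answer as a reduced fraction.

P(U = 2 | obs) = 3/53

Enumerate traces; 3 have nonzero weight after conditioning:
  (U=0, Z=1, W=1, X=2, Y=0) weight 1/35
  (U=1, Z=1, W=1, X=2, Y=0) weight 9/560
  (U=2, Z=0, W=1, X=2, Y=0) weight 3/1120
Group by U:
  weight(U=0) = 1/35
  weight(U=1) = 9/560
  weight(U=2) = 3/1120
Total weight = 1/35 + 9/560 + 3/1120 = 53/1120
P(U=0 | obs) = 1/35 / 53/1120 = 32/53
P(U=1 | obs) = 9/560 / 53/1120 = 18/53
P(U=2 | obs) = 3/1120 / 53/1120 = 3/53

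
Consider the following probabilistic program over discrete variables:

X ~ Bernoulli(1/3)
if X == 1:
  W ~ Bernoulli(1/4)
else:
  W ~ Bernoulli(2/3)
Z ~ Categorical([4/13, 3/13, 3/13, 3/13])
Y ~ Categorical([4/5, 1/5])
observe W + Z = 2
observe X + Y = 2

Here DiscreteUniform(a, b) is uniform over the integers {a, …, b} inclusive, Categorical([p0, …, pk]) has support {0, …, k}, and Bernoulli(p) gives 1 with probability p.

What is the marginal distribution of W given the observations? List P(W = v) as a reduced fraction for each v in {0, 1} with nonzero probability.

P(W=0) = 3/4, P(W=1) = 1/4

Enumerate traces; 2 have nonzero weight after conditioning:
  (X=1, W=0, Z=2, Y=1) weight 3/260
  (X=1, W=1, Z=1, Y=1) weight 1/260
Group by W:
  weight(W=0) = 3/260
  weight(W=1) = 1/260
Total weight = 3/260 + 1/260 = 1/65
P(W=0 | obs) = 3/260 / 1/65 = 3/4
P(W=1 | obs) = 1/260 / 1/65 = 1/4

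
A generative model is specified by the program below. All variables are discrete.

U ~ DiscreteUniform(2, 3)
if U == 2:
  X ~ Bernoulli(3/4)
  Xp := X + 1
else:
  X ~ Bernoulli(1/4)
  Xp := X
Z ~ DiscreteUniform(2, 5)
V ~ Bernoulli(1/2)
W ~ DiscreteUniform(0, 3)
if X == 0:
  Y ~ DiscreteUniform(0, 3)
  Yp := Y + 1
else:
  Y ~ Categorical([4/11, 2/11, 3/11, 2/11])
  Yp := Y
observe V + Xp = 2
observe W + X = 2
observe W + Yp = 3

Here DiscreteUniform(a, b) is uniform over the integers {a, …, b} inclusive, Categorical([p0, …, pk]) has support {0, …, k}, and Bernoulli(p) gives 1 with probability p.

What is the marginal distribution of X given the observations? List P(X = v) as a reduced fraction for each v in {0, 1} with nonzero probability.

Enumerate traces; 12 have nonzero weight after conditioning:
  (U=2, X=0, Z=2, V=1, W=2, Y=0) weight 1/1024
  (U=2, X=0, Z=3, V=1, W=2, Y=0) weight 1/1024
  (U=2, X=0, Z=4, V=1, W=2, Y=0) weight 1/1024
  (U=2, X=0, Z=5, V=1, W=2, Y=0) weight 1/1024
  (U=2, X=1, Z=2, V=0, W=1, Y=2) weight 9/2816
  (U=2, X=1, Z=3, V=0, W=1, Y=2) weight 9/2816
  (U=2, X=1, Z=4, V=0, W=1, Y=2) weight 9/2816
  (U=2, X=1, Z=5, V=0, W=1, Y=2) weight 9/2816
  … 4 more
Group by X:
  weight(X=0) = 1/256
  weight(X=1) = 3/176
Total weight = 1/256 + 3/176 = 59/2816
P(X=0 | obs) = 1/256 / 59/2816 = 11/59
P(X=1 | obs) = 3/176 / 59/2816 = 48/59

P(X=0) = 11/59, P(X=1) = 48/59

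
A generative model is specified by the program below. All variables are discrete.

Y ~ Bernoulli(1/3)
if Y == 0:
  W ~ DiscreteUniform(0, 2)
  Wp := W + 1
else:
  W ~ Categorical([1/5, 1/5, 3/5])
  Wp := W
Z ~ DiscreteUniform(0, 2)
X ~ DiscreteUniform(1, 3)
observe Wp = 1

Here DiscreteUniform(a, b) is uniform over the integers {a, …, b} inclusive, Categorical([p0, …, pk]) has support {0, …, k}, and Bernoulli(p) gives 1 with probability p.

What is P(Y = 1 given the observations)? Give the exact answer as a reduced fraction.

Enumerate traces; 18 have nonzero weight after conditioning:
  (Y=0, W=0, Z=0, X=1) weight 2/81
  (Y=0, W=0, Z=0, X=2) weight 2/81
  (Y=0, W=0, Z=0, X=3) weight 2/81
  (Y=0, W=0, Z=1, X=1) weight 2/81
  (Y=0, W=0, Z=1, X=2) weight 2/81
  (Y=0, W=0, Z=1, X=3) weight 2/81
  (Y=0, W=0, Z=2, X=1) weight 2/81
  (Y=0, W=0, Z=2, X=2) weight 2/81
  (Y=1, W=1, Z=0, X=1) weight 1/135
  … 9 more
Group by Y:
  weight(Y=0) = 2/9
  weight(Y=1) = 1/15
Total weight = 2/9 + 1/15 = 13/45
P(Y=0 | obs) = 2/9 / 13/45 = 10/13
P(Y=1 | obs) = 1/15 / 13/45 = 3/13

P(Y = 1 | obs) = 3/13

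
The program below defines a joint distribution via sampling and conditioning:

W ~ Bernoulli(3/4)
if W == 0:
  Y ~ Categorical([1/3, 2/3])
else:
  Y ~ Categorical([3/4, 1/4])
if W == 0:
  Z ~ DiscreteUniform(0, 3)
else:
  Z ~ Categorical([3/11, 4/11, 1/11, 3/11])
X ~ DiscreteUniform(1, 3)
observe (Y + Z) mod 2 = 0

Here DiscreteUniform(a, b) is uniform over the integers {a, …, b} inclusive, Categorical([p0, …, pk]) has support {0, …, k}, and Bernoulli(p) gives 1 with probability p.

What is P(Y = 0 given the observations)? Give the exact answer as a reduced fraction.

P(Y = 0 | obs) = 130/237

Enumerate traces; 24 have nonzero weight after conditioning:
  (W=0, Y=0, Z=0, X=1) weight 1/144
  (W=0, Y=0, Z=0, X=2) weight 1/144
  (W=0, Y=0, Z=0, X=3) weight 1/144
  (W=0, Y=0, Z=2, X=1) weight 1/144
  (W=0, Y=0, Z=2, X=2) weight 1/144
  (W=0, Y=0, Z=2, X=3) weight 1/144
  (W=0, Y=1, Z=1, X=1) weight 1/72
  (W=0, Y=1, Z=1, X=2) weight 1/72
  … 16 more
Group by Y:
  weight(Y=0) = 65/264
  weight(Y=1) = 107/528
Total weight = 65/264 + 107/528 = 79/176
P(Y=0 | obs) = 65/264 / 79/176 = 130/237
P(Y=1 | obs) = 107/528 / 79/176 = 107/237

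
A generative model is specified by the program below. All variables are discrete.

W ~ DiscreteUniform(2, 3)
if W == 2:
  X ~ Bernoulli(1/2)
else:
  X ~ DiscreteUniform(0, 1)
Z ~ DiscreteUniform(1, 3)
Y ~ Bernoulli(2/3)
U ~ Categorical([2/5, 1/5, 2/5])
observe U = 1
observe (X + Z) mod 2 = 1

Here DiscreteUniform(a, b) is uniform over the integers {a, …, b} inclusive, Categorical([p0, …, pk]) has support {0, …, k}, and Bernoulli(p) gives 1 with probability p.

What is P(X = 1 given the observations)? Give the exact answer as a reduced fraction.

P(X = 1 | obs) = 1/3

Enumerate traces; 12 have nonzero weight after conditioning:
  (W=2, X=0, Z=1, Y=0, U=1) weight 1/180
  (W=2, X=0, Z=1, Y=1, U=1) weight 1/90
  (W=2, X=0, Z=3, Y=0, U=1) weight 1/180
  (W=2, X=0, Z=3, Y=1, U=1) weight 1/90
  (W=2, X=1, Z=2, Y=0, U=1) weight 1/180
  (W=2, X=1, Z=2, Y=1, U=1) weight 1/90
  (W=3, X=0, Z=1, Y=0, U=1) weight 1/180
  (W=3, X=0, Z=1, Y=1, U=1) weight 1/90
  … 4 more
Group by X:
  weight(X=0) = 1/15
  weight(X=1) = 1/30
Total weight = 1/15 + 1/30 = 1/10
P(X=0 | obs) = 1/15 / 1/10 = 2/3
P(X=1 | obs) = 1/30 / 1/10 = 1/3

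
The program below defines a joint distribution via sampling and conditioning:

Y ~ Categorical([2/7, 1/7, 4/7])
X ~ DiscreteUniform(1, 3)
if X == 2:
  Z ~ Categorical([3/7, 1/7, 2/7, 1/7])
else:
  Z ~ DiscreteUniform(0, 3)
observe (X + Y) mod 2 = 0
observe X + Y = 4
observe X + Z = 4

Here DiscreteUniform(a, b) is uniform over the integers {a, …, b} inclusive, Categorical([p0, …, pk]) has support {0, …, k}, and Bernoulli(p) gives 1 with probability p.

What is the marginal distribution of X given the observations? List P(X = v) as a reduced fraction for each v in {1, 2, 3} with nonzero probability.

Enumerate traces; 2 have nonzero weight after conditioning:
  (Y=1, X=3, Z=1) weight 1/84
  (Y=2, X=2, Z=2) weight 8/147
Group by X:
  weight(X=2) = 8/147
  weight(X=3) = 1/84
Total weight = 8/147 + 1/84 = 13/196
P(X=2 | obs) = 8/147 / 13/196 = 32/39
P(X=3 | obs) = 1/84 / 13/196 = 7/39

P(X=2) = 32/39, P(X=3) = 7/39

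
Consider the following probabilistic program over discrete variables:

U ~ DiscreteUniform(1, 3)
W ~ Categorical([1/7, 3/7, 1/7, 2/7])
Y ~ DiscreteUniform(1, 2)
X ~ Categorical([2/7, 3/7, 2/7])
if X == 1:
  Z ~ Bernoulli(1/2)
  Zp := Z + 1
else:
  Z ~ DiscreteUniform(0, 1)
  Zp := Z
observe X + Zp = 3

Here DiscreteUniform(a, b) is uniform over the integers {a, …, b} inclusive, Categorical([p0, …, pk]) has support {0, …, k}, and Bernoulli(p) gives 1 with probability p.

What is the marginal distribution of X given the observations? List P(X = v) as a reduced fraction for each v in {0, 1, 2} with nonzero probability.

P(X=1) = 3/5, P(X=2) = 2/5

Enumerate traces; 48 have nonzero weight after conditioning:
  (U=1, W=0, Y=1, X=1, Z=1) weight 1/196
  (U=1, W=0, Y=1, X=2, Z=1) weight 1/294
  (U=1, W=0, Y=2, X=1, Z=1) weight 1/196
  (U=1, W=0, Y=2, X=2, Z=1) weight 1/294
  (U=1, W=1, Y=1, X=1, Z=1) weight 3/196
  (U=1, W=1, Y=1, X=2, Z=1) weight 1/98
  (U=1, W=1, Y=2, X=1, Z=1) weight 3/196
  (U=1, W=1, Y=2, X=2, Z=1) weight 1/98
  … 40 more
Group by X:
  weight(X=1) = 3/14
  weight(X=2) = 1/7
Total weight = 3/14 + 1/7 = 5/14
P(X=1 | obs) = 3/14 / 5/14 = 3/5
P(X=2 | obs) = 1/7 / 5/14 = 2/5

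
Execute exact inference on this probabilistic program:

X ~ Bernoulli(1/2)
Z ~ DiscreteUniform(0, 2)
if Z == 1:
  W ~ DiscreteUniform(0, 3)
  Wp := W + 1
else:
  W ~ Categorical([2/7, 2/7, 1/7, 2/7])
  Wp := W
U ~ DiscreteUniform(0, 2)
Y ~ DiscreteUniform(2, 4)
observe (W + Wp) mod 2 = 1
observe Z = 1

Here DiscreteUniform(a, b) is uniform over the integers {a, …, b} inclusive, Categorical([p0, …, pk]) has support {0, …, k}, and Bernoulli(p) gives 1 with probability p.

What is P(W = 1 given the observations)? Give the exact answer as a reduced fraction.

P(W = 1 | obs) = 1/4

Enumerate traces; 72 have nonzero weight after conditioning:
  (X=0, Z=1, W=0, U=0, Y=2) weight 1/216
  (X=0, Z=1, W=0, U=0, Y=3) weight 1/216
  (X=0, Z=1, W=0, U=0, Y=4) weight 1/216
  (X=0, Z=1, W=0, U=1, Y=2) weight 1/216
  (X=0, Z=1, W=0, U=1, Y=3) weight 1/216
  (X=0, Z=1, W=0, U=1, Y=4) weight 1/216
  (X=0, Z=1, W=0, U=2, Y=2) weight 1/216
  (X=0, Z=1, W=0, U=2, Y=3) weight 1/216
  (X=0, Z=1, W=1, U=0, Y=2) weight 1/216
  (X=0, Z=1, W=2, U=0, Y=2) weight 1/216
  … 62 more
Group by W:
  weight(W=0) = 1/12
  weight(W=1) = 1/12
  weight(W=2) = 1/12
  weight(W=3) = 1/12
Total weight = 1/12 + 1/12 + 1/12 + 1/12 = 1/3
P(W=0 | obs) = 1/12 / 1/3 = 1/4
P(W=1 | obs) = 1/12 / 1/3 = 1/4
P(W=2 | obs) = 1/12 / 1/3 = 1/4
P(W=3 | obs) = 1/12 / 1/3 = 1/4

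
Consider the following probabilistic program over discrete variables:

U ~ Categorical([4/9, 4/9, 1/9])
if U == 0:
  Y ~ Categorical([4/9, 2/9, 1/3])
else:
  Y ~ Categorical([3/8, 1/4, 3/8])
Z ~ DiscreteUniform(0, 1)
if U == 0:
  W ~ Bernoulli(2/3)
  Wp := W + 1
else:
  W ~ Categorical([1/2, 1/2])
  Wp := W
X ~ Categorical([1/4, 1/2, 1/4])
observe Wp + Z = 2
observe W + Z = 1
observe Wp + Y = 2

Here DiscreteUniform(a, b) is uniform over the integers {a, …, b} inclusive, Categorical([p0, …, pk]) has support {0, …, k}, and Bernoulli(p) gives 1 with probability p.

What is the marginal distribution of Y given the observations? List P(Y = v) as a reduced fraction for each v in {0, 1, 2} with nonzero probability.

P(Y=0) = 4/5, P(Y=1) = 1/5

Enumerate traces; 6 have nonzero weight after conditioning:
  (U=0, Y=0, Z=0, W=1, X=0) weight 4/243
  (U=0, Y=0, Z=0, W=1, X=1) weight 8/243
  (U=0, Y=0, Z=0, W=1, X=2) weight 4/243
  (U=0, Y=1, Z=1, W=0, X=0) weight 1/243
  (U=0, Y=1, Z=1, W=0, X=1) weight 2/243
  (U=0, Y=1, Z=1, W=0, X=2) weight 1/243
Group by Y:
  weight(Y=0) = 16/243
  weight(Y=1) = 4/243
Total weight = 16/243 + 4/243 = 20/243
P(Y=0 | obs) = 16/243 / 20/243 = 4/5
P(Y=1 | obs) = 4/243 / 20/243 = 1/5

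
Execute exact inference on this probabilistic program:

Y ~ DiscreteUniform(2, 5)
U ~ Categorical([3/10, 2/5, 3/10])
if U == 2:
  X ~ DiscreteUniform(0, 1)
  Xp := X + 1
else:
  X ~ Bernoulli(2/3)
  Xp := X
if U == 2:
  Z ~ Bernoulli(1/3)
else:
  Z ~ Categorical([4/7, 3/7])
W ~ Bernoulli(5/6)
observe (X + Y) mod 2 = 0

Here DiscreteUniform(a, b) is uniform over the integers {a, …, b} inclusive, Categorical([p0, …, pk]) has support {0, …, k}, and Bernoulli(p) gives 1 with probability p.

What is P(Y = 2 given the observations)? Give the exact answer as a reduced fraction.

P(Y = 2 | obs) = 23/120

Enumerate traces; 48 have nonzero weight after conditioning:
  (Y=2, U=0, X=0, Z=0, W=0) weight 1/420
  (Y=2, U=0, X=0, Z=0, W=1) weight 1/84
  (Y=2, U=0, X=0, Z=1, W=0) weight 1/560
  (Y=2, U=0, X=0, Z=1, W=1) weight 1/112
  (Y=2, U=1, X=0, Z=0, W=0) weight 1/315
  (Y=2, U=1, X=0, Z=0, W=1) weight 1/63
  (Y=2, U=1, X=0, Z=1, W=0) weight 1/420
  (Y=2, U=1, X=0, Z=1, W=1) weight 1/84
  (Y=3, U=0, X=1, Z=0, W=0) weight 1/210
  (Y=4, U=0, X=0, Z=0, W=0) weight 1/420
  … 38 more
Group by Y:
  weight(Y=2) = 23/240
  weight(Y=3) = 37/240
  weight(Y=4) = 23/240
  weight(Y=5) = 37/240
Total weight = 23/240 + 37/240 + 23/240 + 37/240 = 1/2
P(Y=2 | obs) = 23/240 / 1/2 = 23/120
P(Y=3 | obs) = 37/240 / 1/2 = 37/120
P(Y=4 | obs) = 23/240 / 1/2 = 23/120
P(Y=5 | obs) = 37/240 / 1/2 = 37/120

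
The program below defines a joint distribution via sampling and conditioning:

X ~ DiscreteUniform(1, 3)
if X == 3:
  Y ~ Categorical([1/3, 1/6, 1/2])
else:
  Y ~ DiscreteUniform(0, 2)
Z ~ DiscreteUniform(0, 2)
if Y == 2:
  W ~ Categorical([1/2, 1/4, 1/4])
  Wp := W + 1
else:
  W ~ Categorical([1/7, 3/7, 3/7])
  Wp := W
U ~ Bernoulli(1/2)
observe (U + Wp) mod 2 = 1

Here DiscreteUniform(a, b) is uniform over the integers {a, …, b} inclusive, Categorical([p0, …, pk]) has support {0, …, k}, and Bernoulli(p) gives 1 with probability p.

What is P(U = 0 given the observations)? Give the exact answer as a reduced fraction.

P(U = 0 | obs) = 31/56

Enumerate traces; 81 have nonzero weight after conditioning:
  (X=1, Y=0, Z=0, W=0, U=1) weight 1/378
  (X=1, Y=0, Z=0, W=1, U=0) weight 1/126
  (X=1, Y=0, Z=0, W=2, U=1) weight 1/126
  (X=1, Y=0, Z=1, W=0, U=1) weight 1/378
  (X=1, Y=0, Z=1, W=1, U=0) weight 1/126
  (X=1, Y=0, Z=1, W=2, U=1) weight 1/126
  (X=1, Y=0, Z=2, W=0, U=1) weight 1/378
  (X=1, Y=0, Z=2, W=1, U=0) weight 1/126
  … 73 more
Group by U:
  weight(U=0) = 31/112
  weight(U=1) = 25/112
Total weight = 31/112 + 25/112 = 1/2
P(U=0 | obs) = 31/112 / 1/2 = 31/56
P(U=1 | obs) = 25/112 / 1/2 = 25/56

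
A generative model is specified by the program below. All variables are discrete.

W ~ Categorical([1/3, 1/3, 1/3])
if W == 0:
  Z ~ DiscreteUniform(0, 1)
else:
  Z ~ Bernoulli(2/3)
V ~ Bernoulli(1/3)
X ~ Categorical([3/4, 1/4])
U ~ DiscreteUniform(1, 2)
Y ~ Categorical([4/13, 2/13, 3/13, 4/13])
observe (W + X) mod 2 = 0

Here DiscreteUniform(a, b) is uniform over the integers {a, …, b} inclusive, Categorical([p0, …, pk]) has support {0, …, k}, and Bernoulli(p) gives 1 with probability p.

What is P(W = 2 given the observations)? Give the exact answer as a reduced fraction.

P(W = 2 | obs) = 3/7

Enumerate traces; 96 have nonzero weight after conditioning:
  (W=0, Z=0, V=0, X=0, U=1, Y=0) weight 1/78
  (W=0, Z=0, V=0, X=0, U=1, Y=1) weight 1/156
  (W=0, Z=0, V=0, X=0, U=1, Y=2) weight 1/104
  (W=0, Z=0, V=0, X=0, U=1, Y=3) weight 1/78
  (W=0, Z=0, V=0, X=0, U=2, Y=0) weight 1/78
  (W=0, Z=0, V=0, X=0, U=2, Y=1) weight 1/156
  (W=0, Z=0, V=0, X=0, U=2, Y=2) weight 1/104
  (W=0, Z=0, V=0, X=0, U=2, Y=3) weight 1/78
  (W=1, Z=0, V=0, X=1, U=1, Y=0) weight 1/351
  (W=2, Z=0, V=0, X=0, U=1, Y=0) weight 1/117
  … 86 more
Group by W:
  weight(W=0) = 1/4
  weight(W=1) = 1/12
  weight(W=2) = 1/4
Total weight = 1/4 + 1/12 + 1/4 = 7/12
P(W=0 | obs) = 1/4 / 7/12 = 3/7
P(W=1 | obs) = 1/12 / 7/12 = 1/7
P(W=2 | obs) = 1/4 / 7/12 = 3/7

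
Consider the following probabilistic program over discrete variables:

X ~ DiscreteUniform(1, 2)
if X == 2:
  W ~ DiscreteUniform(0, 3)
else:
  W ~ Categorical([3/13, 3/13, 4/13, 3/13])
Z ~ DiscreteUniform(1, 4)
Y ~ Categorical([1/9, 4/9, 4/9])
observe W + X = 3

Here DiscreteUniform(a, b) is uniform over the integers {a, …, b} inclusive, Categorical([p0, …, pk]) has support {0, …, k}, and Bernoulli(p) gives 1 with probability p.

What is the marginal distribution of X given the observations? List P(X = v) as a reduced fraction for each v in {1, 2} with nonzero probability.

P(X=1) = 16/29, P(X=2) = 13/29

Enumerate traces; 24 have nonzero weight after conditioning:
  (X=1, W=2, Z=1, Y=0) weight 1/234
  (X=1, W=2, Z=1, Y=1) weight 2/117
  (X=1, W=2, Z=1, Y=2) weight 2/117
  (X=1, W=2, Z=2, Y=0) weight 1/234
  (X=1, W=2, Z=2, Y=1) weight 2/117
  (X=1, W=2, Z=2, Y=2) weight 2/117
  (X=1, W=2, Z=3, Y=0) weight 1/234
  (X=1, W=2, Z=3, Y=1) weight 2/117
  (X=2, W=1, Z=1, Y=0) weight 1/288
  … 15 more
Group by X:
  weight(X=1) = 2/13
  weight(X=2) = 1/8
Total weight = 2/13 + 1/8 = 29/104
P(X=1 | obs) = 2/13 / 29/104 = 16/29
P(X=2 | obs) = 1/8 / 29/104 = 13/29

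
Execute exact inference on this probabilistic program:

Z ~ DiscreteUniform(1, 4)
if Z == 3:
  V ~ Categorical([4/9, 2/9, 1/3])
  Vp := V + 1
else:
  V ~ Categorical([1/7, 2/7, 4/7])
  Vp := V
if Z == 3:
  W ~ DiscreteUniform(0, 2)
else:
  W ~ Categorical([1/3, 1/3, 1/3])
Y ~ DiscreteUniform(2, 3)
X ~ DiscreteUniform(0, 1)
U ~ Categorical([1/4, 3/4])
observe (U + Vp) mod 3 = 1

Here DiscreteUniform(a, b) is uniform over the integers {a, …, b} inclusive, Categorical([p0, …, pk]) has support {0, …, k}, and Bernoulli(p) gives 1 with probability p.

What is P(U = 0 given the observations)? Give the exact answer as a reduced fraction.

Enumerate traces; 96 have nonzero weight after conditioning:
  (Z=1, V=0, W=0, Y=2, X=0, U=1) weight 1/448
  (Z=1, V=0, W=0, Y=2, X=1, U=1) weight 1/448
  (Z=1, V=0, W=0, Y=3, X=0, U=1) weight 1/448
  (Z=1, V=0, W=0, Y=3, X=1, U=1) weight 1/448
  (Z=1, V=0, W=1, Y=2, X=0, U=1) weight 1/448
  (Z=1, V=0, W=1, Y=2, X=1, U=1) weight 1/448
  (Z=1, V=0, W=1, Y=3, X=0, U=1) weight 1/448
  (Z=1, V=0, W=1, Y=3, X=1, U=1) weight 1/448
  (Z=1, V=1, W=0, Y=2, X=0, U=0) weight 1/672
  … 87 more
Group by U:
  weight(U=0) = 41/504
  weight(U=1) = 1/7
Total weight = 41/504 + 1/7 = 113/504
P(U=0 | obs) = 41/504 / 113/504 = 41/113
P(U=1 | obs) = 1/7 / 113/504 = 72/113

P(U = 0 | obs) = 41/113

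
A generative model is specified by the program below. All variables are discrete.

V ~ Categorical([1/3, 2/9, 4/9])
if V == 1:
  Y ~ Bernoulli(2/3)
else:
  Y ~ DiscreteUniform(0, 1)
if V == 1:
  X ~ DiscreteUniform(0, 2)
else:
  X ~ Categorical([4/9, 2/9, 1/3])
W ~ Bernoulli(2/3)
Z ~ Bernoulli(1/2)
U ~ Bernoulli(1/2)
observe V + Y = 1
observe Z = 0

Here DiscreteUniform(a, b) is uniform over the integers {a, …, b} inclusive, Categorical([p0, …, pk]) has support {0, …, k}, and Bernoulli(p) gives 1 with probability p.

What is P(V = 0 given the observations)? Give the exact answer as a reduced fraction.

Enumerate traces; 24 have nonzero weight after conditioning:
  (V=0, Y=1, X=0, W=0, Z=0, U=0) weight 1/162
  (V=0, Y=1, X=0, W=0, Z=0, U=1) weight 1/162
  (V=0, Y=1, X=0, W=1, Z=0, U=0) weight 1/81
  (V=0, Y=1, X=0, W=1, Z=0, U=1) weight 1/81
  (V=0, Y=1, X=1, W=0, Z=0, U=0) weight 1/324
  (V=0, Y=1, X=1, W=0, Z=0, U=1) weight 1/324
  (V=0, Y=1, X=1, W=1, Z=0, U=0) weight 1/162
  (V=0, Y=1, X=1, W=1, Z=0, U=1) weight 1/162
  (V=1, Y=0, X=0, W=0, Z=0, U=0) weight 1/486
  … 15 more
Group by V:
  weight(V=0) = 1/12
  weight(V=1) = 1/27
Total weight = 1/12 + 1/27 = 13/108
P(V=0 | obs) = 1/12 / 13/108 = 9/13
P(V=1 | obs) = 1/27 / 13/108 = 4/13

P(V = 0 | obs) = 9/13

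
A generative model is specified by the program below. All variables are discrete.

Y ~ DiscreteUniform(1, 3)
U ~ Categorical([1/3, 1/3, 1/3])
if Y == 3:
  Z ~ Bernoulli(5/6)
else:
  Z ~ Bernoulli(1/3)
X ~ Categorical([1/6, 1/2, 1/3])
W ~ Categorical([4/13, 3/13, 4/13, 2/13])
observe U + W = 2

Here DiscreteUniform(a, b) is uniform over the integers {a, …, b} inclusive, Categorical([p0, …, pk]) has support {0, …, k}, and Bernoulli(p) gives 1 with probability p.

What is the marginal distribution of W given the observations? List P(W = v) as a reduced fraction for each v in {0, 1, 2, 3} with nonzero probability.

Enumerate traces; 54 have nonzero weight after conditioning:
  (Y=1, U=0, Z=0, X=0, W=2) weight 4/1053
  (Y=1, U=0, Z=0, X=1, W=2) weight 4/351
  (Y=1, U=0, Z=0, X=2, W=2) weight 8/1053
  (Y=1, U=0, Z=1, X=0, W=2) weight 2/1053
  (Y=1, U=0, Z=1, X=1, W=2) weight 2/351
  (Y=1, U=0, Z=1, X=2, W=2) weight 4/1053
  (Y=1, U=1, Z=0, X=0, W=1) weight 1/351
  (Y=1, U=1, Z=0, X=1, W=1) weight 1/117
  (Y=1, U=2, Z=0, X=0, W=0) weight 4/1053
  … 45 more
Group by W:
  weight(W=0) = 4/39
  weight(W=1) = 1/13
  weight(W=2) = 4/39
Total weight = 4/39 + 1/13 + 4/39 = 11/39
P(W=0 | obs) = 4/39 / 11/39 = 4/11
P(W=1 | obs) = 1/13 / 11/39 = 3/11
P(W=2 | obs) = 4/39 / 11/39 = 4/11

P(W=0) = 4/11, P(W=1) = 3/11, P(W=2) = 4/11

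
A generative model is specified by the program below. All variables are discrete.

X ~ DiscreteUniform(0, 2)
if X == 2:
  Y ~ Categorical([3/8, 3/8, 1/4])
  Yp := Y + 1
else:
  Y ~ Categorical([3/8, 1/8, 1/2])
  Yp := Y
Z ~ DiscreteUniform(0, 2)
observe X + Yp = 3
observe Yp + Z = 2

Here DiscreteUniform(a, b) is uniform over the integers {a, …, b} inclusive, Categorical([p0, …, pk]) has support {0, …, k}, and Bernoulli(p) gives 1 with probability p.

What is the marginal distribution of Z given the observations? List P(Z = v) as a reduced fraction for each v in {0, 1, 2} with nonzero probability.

Enumerate traces; 2 have nonzero weight after conditioning:
  (X=1, Y=2, Z=0) weight 1/18
  (X=2, Y=0, Z=1) weight 1/24
Group by Z:
  weight(Z=0) = 1/18
  weight(Z=1) = 1/24
Total weight = 1/18 + 1/24 = 7/72
P(Z=0 | obs) = 1/18 / 7/72 = 4/7
P(Z=1 | obs) = 1/24 / 7/72 = 3/7

P(Z=0) = 4/7, P(Z=1) = 3/7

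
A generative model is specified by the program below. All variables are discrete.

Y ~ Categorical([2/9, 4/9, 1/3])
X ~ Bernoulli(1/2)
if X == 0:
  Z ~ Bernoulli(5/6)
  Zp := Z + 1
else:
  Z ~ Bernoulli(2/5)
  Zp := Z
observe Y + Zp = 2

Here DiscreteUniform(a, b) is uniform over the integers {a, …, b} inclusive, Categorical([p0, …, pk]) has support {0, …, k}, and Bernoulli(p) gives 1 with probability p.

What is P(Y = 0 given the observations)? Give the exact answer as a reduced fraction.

P(Y = 0 | obs) = 25/86

Enumerate traces; 4 have nonzero weight after conditioning:
  (Y=0, X=0, Z=1) weight 5/54
  (Y=1, X=0, Z=0) weight 1/27
  (Y=1, X=1, Z=1) weight 4/45
  (Y=2, X=1, Z=0) weight 1/10
Group by Y:
  weight(Y=0) = 5/54
  weight(Y=1) = 17/135
  weight(Y=2) = 1/10
Total weight = 5/54 + 17/135 + 1/10 = 43/135
P(Y=0 | obs) = 5/54 / 43/135 = 25/86
P(Y=1 | obs) = 17/135 / 43/135 = 17/43
P(Y=2 | obs) = 1/10 / 43/135 = 27/86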